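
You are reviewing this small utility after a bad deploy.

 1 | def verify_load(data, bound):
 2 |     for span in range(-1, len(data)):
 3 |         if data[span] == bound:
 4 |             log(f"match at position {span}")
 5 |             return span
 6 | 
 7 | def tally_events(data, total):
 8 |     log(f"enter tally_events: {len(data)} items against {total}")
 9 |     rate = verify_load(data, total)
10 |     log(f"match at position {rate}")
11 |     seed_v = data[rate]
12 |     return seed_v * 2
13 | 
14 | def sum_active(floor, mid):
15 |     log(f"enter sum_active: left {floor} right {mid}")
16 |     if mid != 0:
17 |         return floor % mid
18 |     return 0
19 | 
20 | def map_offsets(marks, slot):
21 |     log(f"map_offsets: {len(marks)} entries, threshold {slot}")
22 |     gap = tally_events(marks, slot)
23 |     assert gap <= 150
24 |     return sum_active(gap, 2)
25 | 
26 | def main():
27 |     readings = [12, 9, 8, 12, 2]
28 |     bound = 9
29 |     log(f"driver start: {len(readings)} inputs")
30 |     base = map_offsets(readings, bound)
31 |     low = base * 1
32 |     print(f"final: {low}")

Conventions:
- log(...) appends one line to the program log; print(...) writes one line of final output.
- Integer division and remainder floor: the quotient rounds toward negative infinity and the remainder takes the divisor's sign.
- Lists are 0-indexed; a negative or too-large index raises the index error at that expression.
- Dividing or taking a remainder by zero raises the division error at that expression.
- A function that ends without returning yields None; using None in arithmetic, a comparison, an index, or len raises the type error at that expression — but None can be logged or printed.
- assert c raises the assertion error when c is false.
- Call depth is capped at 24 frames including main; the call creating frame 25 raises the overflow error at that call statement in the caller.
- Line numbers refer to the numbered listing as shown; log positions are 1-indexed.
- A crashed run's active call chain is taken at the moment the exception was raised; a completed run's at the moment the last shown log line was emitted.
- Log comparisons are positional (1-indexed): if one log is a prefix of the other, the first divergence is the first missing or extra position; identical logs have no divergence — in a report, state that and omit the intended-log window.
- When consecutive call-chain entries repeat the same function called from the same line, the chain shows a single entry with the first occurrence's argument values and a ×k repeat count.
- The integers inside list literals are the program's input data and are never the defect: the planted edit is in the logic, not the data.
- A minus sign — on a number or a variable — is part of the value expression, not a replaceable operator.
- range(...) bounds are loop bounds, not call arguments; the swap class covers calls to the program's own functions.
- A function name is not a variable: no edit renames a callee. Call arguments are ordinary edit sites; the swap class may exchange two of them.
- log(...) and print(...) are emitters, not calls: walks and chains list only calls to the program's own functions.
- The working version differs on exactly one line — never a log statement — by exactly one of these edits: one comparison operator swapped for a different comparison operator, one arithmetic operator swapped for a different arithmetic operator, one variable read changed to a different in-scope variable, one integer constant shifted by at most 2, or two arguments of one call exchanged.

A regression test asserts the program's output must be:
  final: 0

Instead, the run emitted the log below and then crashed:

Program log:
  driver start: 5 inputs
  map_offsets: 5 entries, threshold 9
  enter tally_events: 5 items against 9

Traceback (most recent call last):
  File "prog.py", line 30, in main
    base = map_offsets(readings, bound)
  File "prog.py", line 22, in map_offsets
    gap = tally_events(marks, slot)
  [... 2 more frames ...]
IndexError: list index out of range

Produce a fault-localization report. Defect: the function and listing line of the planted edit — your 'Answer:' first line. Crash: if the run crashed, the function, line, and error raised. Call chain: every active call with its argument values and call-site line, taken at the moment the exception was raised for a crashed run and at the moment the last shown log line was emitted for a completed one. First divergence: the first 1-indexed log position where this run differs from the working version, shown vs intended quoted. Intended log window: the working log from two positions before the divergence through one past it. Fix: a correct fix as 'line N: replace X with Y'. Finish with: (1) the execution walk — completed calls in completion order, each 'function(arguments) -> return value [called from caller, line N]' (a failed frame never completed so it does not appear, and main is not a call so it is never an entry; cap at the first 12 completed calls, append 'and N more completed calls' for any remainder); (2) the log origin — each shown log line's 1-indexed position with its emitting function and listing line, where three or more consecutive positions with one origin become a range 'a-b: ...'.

Answer: the defect is in verify_load at line 2.
Key observation: A complete run would log 'match at position 1' next, but this one stopped at 3 lines.
Crash: verify_load, line 3, IndexError.
Call chain: main -> map_offsets([12, 9, 8, 12, 2], 9) (called at line 30) -> tally_events([12, 9, 8, 12, 2], 9) (called at line 22) -> verify_load([12, 9, 8, 12, 2], 9) (called at line 9).
First divergence: position 4 — the faulty run's log ends after 3 lines; the working version continues with 'match at position 1'.
Intended log window:
  2: map_offsets: 5 entries, threshold 9
  3: enter tally_events: 5 items against 9
  4: match at position 1
  5: match at position 1
Execution walk:
  (no call completed)
Origin of each log line:
  1 — main, line 29
  2 — map_offsets, line 21
  3 — tally_events, line 8
A correct fix: line 2: replace `-1` with `0`.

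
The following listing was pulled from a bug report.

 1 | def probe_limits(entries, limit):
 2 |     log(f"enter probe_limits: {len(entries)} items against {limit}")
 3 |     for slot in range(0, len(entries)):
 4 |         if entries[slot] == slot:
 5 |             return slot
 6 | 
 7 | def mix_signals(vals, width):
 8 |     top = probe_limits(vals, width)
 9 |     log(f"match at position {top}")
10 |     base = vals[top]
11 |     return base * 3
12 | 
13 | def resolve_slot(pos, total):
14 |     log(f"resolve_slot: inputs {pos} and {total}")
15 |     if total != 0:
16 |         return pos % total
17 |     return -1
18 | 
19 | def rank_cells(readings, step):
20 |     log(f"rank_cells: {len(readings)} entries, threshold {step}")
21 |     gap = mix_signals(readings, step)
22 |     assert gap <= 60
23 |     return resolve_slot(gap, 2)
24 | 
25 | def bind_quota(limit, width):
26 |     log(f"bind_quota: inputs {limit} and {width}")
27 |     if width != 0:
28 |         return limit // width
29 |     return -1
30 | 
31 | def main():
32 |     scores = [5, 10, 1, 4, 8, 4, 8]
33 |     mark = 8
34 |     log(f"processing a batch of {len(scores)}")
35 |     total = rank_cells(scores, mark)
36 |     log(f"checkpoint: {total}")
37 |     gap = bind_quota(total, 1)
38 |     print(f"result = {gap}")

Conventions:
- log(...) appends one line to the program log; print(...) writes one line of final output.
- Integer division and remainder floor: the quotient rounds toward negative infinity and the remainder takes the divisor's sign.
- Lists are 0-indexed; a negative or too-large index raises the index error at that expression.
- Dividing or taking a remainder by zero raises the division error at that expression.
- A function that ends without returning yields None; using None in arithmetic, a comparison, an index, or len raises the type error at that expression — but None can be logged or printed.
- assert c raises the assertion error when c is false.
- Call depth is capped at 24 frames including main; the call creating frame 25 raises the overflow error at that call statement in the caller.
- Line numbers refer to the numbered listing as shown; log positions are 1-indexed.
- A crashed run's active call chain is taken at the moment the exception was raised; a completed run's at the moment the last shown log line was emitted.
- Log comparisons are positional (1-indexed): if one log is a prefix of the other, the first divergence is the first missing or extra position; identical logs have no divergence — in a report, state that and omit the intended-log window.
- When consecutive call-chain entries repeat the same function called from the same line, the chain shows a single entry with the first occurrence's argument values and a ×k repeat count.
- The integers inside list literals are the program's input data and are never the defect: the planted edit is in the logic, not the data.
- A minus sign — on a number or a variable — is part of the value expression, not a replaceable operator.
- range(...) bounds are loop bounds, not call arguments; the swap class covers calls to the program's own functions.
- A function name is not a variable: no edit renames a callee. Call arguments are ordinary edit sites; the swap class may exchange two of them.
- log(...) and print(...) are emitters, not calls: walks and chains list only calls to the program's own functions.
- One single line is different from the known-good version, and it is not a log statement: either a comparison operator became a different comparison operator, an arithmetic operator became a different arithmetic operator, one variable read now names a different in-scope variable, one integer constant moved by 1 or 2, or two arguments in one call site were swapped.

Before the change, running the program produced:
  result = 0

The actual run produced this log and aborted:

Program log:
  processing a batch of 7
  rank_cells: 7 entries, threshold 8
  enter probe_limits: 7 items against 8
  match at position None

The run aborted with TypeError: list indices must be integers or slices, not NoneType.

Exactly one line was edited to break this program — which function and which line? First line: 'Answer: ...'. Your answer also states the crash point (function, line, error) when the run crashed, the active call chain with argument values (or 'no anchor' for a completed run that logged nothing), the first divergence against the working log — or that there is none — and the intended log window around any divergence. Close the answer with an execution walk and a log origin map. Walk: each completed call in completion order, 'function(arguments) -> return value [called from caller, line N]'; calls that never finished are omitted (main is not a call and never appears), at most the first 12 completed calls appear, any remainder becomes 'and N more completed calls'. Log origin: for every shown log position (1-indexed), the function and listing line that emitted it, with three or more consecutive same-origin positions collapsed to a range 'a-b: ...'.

Answer: the defect is in probe_limits at line 4.
Core observation: Log line 4 is where behavior first shows: 'match at position None' appears instead of 'match at position 4'.
Crash: mix_signals, line 10, TypeError.
Call chain: main -> rank_cells([5, 10, 1, 4, 8, 4, 8], 8) (called at line 35) -> mix_signals([5, 10, 1, 4, 8, 4, 8], 8) (called at line 21).
First divergence: at position 4 the run shows 'match at position None' where the working version logs 'match at position 4'.
Intended log window:
  2: rank_cells: 7 entries, threshold 8
  3: enter probe_limits: 7 items against 8
  4: match at position 4
  5: resolve_slot: inputs 24 and 2
Execution walk:
  probe_limits([5, 10, 1, 4, 8, 4, 8], 8) -> None  [called from mix_signals, line 8]
Origin of each log line:
  1 — main, line 34
  2 — rank_cells, line 20
  3 — probe_limits, line 2
  4 — mix_signals, line 9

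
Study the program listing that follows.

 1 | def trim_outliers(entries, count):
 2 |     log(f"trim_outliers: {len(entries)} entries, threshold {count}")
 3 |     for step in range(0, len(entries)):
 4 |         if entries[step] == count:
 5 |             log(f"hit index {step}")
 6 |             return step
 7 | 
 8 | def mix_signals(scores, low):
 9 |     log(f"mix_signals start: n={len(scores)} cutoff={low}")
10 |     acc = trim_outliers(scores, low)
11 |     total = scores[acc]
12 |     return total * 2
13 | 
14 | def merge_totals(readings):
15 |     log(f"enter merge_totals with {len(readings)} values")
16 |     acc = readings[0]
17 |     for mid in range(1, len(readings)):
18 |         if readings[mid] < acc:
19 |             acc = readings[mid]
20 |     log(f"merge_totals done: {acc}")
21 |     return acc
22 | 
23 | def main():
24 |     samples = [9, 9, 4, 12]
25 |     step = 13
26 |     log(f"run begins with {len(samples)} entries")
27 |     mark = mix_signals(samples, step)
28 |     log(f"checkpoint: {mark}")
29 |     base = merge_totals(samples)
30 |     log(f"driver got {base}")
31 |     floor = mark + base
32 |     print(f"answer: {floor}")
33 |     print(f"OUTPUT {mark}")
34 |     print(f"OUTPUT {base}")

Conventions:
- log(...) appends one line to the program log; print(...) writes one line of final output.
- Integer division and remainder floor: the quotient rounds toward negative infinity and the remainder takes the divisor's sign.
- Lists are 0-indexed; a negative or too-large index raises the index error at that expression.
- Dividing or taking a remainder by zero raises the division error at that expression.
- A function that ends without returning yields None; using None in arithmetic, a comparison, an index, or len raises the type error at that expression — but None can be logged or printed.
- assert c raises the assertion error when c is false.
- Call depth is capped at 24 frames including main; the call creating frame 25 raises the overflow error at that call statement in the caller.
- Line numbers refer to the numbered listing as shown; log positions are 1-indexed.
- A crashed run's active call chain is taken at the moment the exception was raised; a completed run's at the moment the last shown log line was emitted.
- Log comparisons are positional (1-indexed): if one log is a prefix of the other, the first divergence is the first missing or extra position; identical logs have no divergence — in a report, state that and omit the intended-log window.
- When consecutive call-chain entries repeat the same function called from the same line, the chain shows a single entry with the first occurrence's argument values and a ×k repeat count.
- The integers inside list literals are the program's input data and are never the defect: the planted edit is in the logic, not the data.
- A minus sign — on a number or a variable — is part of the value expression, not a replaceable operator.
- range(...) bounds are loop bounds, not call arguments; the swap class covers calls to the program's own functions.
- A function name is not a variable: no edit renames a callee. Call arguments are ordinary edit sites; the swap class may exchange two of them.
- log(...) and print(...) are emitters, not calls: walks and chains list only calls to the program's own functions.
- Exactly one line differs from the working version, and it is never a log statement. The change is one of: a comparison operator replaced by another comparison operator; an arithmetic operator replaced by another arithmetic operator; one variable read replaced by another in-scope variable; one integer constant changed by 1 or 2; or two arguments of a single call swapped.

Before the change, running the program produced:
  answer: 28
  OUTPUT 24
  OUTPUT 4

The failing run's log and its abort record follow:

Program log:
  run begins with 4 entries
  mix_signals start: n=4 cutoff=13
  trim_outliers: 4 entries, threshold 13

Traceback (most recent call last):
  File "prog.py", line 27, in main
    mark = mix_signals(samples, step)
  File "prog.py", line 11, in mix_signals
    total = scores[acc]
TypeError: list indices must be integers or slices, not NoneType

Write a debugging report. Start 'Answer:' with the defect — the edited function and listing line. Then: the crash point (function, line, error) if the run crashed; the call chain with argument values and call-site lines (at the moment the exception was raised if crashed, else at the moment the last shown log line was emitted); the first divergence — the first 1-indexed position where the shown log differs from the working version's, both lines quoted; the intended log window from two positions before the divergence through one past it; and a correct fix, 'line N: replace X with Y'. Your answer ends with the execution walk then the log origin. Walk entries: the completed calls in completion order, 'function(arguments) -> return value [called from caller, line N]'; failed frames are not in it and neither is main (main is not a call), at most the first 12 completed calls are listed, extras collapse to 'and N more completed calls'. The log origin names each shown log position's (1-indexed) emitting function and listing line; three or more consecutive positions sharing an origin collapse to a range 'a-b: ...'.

Answer: the defect is in main at line 25.
The tell: The log first diverges at position 2: the faulty run prints 'mix_signals start: n=4 cutoff=13' where the working version prints 'mix_signals start: n=4 cutoff=12'.
Crash: mix_signals, line 11, TypeError.
Call chain: main -> mix_signals([9, 9, 4, 12], 13) (called at line 27).
First divergence: position 2 — shown 'mix_signals start: n=4 cutoff=13', intended 'mix_signals start: n=4 cutoff=12'.
Intended log window:
  1: run begins with 4 entries
  2: mix_signals start: n=4 cutoff=12
  3: trim_outliers: 4 entries, threshold 12
Execution walk:
  trim_outliers([9, 9, 4, 12], 13) -> None  [called from mix_signals, line 10]
Log origin:
  1: logged in main at line 26
  2: logged in mix_signals at line 9
  3: logged in trim_outliers at line 2
A correct fix: line 25: replace `13` with `12`.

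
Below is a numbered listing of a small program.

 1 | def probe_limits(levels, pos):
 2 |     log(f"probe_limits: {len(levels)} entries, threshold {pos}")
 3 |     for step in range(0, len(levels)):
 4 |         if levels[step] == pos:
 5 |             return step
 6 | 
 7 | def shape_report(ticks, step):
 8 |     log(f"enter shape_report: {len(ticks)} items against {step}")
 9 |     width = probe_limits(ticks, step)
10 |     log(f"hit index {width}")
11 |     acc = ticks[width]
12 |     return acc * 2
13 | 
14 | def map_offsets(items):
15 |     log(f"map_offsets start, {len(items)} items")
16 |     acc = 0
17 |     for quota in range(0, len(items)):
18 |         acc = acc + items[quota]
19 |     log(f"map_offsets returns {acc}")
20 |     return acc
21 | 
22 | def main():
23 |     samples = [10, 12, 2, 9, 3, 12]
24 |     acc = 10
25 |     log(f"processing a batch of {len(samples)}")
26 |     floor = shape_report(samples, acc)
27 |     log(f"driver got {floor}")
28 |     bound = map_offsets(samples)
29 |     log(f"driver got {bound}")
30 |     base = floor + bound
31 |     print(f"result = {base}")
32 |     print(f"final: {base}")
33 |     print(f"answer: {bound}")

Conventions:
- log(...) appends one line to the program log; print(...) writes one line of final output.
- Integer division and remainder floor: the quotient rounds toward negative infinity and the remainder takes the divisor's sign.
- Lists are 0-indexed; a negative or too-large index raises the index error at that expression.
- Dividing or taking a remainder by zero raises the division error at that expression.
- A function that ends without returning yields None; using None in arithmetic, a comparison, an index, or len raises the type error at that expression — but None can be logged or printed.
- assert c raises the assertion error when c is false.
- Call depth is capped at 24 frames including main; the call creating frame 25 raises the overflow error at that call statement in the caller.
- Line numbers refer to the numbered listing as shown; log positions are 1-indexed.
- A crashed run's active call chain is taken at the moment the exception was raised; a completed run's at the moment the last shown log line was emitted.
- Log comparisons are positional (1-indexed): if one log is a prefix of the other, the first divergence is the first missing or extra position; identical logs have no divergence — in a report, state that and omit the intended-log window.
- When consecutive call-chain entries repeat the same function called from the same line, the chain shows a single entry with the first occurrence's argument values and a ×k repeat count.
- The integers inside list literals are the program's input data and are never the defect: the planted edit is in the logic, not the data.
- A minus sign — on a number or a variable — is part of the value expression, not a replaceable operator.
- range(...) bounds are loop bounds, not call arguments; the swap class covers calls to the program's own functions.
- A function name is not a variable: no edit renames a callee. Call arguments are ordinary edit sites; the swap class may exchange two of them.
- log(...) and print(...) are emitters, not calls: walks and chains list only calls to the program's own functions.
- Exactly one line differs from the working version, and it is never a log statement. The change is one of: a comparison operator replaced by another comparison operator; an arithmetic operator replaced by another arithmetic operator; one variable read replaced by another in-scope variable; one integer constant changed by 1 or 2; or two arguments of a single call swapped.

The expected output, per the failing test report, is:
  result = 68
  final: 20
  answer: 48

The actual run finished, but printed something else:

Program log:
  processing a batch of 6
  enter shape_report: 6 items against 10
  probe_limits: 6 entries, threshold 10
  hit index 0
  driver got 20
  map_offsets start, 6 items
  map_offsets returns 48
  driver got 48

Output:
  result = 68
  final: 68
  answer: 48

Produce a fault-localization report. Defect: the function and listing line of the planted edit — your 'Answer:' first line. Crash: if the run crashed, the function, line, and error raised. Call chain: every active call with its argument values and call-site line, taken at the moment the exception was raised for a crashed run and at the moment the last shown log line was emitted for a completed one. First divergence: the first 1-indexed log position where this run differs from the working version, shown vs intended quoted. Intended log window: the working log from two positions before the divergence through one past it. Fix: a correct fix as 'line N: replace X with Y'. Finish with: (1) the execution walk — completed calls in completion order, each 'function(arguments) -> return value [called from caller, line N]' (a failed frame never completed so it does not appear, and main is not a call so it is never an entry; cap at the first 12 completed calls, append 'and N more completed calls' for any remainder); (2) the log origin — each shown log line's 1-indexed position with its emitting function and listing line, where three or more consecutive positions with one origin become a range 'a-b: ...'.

Answer: the defect is in main at line 32.
Core observation: Every logged value matches the working version; the printed result is what differs.
Call chain: main.
First divergence: none (the log streams are identical).
Execution walk:
  probe_limits([10, 12, 2, 9, 3, 12], 10) -> 0  [called from shape_report, line 9]
  shape_report([10, 12, 2, 9, 3, 12], 10) -> 20  [called from main, line 26]
  map_offsets([10, 12, 2, 9, 3, 12]) -> 48  [called from main, line 28]
Log origin:
  1: emitted by main (line 25)
  2: emitted by shape_report (line 8)
  3: emitted by probe_limits (line 2)
  4: emitted by shape_report (line 10)
  5: emitted by main (line 27)
  6: emitted by map_offsets (line 15)
  7: emitted by map_offsets (line 19)
  8: emitted by main (line 29)
A correct fix: line 32: replace `base` with `floor`.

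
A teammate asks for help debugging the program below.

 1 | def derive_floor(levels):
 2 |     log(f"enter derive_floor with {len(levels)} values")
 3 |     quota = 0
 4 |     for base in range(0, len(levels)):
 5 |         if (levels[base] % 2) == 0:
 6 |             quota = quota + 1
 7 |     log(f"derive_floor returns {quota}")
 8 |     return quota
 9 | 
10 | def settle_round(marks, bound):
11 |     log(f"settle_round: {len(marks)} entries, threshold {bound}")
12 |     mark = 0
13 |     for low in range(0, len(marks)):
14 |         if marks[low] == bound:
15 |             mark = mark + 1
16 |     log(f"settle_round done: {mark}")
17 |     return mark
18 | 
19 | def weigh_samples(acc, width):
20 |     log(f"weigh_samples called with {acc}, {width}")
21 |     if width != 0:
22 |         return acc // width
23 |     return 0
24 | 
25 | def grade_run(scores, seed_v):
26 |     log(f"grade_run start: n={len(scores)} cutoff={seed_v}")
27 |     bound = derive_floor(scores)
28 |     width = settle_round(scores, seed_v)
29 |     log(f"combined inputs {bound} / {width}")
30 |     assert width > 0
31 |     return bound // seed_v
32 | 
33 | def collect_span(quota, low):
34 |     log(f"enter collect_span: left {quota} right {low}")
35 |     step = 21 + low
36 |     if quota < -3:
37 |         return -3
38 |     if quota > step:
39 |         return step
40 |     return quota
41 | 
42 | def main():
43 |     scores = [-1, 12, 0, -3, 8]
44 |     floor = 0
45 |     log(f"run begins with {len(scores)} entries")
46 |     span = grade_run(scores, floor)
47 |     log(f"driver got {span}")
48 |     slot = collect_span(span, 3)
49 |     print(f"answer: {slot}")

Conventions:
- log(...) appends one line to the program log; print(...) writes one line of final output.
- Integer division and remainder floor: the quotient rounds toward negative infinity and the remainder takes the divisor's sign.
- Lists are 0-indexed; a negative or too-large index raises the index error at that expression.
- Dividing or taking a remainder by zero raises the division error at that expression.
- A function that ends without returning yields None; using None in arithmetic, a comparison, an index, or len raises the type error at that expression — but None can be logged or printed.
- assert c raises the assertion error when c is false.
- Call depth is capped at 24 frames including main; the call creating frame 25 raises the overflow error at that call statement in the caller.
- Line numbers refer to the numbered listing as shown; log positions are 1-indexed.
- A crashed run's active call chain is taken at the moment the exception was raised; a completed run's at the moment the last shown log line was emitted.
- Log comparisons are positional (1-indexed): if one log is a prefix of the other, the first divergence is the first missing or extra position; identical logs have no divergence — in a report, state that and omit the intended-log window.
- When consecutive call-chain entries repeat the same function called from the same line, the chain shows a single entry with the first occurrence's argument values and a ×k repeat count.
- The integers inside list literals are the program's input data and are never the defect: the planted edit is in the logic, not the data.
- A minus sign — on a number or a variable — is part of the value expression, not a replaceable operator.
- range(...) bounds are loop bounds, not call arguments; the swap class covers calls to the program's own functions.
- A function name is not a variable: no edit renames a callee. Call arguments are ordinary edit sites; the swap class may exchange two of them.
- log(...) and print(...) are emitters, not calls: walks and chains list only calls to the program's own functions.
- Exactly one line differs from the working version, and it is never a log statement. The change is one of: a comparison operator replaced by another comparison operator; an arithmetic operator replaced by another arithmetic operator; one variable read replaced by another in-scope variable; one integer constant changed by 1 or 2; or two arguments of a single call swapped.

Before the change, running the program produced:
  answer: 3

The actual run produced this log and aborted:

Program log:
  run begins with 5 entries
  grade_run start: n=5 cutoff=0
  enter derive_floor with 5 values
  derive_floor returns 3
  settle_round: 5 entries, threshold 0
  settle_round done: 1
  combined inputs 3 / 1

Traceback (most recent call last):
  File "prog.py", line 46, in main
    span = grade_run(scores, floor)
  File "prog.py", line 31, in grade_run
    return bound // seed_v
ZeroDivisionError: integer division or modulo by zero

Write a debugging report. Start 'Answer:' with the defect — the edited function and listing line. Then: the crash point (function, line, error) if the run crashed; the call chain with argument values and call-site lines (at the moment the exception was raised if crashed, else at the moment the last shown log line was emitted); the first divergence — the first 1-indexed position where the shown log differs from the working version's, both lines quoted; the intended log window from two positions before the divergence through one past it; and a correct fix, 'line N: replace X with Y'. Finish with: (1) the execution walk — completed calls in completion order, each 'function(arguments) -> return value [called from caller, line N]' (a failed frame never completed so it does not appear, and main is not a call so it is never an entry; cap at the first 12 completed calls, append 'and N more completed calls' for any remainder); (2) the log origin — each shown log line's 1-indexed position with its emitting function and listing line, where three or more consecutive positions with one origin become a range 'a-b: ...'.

Answer: the defect is in grade_run at line 31.
The tell: After 7 matching log lines the faulty run goes silent, while the working version continues with 'driver got 3'.
Crash: grade_run, line 31, ZeroDivisionError.
Call chain: main -> grade_run([-1, 12, 0, -3, 8], 0) (called at line 46).
First divergence: position 8 — the faulty run's log ends after 7 lines; the working version continues with 'driver got 3'.
Intended log window:
  6: settle_round done: 1
  7: combined inputs 3 / 1
  8: driver got 3
  9: enter collect_span: left 3 right 3
Execution walk:
  derive_floor([-1, 12, 0, -3, 8]) -> 3  [called from grade_run, line 27]
  settle_round([-1, 12, 0, -3, 8], 0) -> 1  [called from grade_run, line 28]
Origin of each log line:
  1: emitted by main (line 45)
  2: emitted by grade_run (line 26)
  3: emitted by derive_floor (line 2)
  4: emitted by derive_floor (line 7)
  5: emitted by settle_round (line 11)
  6: emitted by settle_round (line 16)
  7: emitted by grade_run (line 29)
A correct fix: line 31: replace `seed_v` with `width`.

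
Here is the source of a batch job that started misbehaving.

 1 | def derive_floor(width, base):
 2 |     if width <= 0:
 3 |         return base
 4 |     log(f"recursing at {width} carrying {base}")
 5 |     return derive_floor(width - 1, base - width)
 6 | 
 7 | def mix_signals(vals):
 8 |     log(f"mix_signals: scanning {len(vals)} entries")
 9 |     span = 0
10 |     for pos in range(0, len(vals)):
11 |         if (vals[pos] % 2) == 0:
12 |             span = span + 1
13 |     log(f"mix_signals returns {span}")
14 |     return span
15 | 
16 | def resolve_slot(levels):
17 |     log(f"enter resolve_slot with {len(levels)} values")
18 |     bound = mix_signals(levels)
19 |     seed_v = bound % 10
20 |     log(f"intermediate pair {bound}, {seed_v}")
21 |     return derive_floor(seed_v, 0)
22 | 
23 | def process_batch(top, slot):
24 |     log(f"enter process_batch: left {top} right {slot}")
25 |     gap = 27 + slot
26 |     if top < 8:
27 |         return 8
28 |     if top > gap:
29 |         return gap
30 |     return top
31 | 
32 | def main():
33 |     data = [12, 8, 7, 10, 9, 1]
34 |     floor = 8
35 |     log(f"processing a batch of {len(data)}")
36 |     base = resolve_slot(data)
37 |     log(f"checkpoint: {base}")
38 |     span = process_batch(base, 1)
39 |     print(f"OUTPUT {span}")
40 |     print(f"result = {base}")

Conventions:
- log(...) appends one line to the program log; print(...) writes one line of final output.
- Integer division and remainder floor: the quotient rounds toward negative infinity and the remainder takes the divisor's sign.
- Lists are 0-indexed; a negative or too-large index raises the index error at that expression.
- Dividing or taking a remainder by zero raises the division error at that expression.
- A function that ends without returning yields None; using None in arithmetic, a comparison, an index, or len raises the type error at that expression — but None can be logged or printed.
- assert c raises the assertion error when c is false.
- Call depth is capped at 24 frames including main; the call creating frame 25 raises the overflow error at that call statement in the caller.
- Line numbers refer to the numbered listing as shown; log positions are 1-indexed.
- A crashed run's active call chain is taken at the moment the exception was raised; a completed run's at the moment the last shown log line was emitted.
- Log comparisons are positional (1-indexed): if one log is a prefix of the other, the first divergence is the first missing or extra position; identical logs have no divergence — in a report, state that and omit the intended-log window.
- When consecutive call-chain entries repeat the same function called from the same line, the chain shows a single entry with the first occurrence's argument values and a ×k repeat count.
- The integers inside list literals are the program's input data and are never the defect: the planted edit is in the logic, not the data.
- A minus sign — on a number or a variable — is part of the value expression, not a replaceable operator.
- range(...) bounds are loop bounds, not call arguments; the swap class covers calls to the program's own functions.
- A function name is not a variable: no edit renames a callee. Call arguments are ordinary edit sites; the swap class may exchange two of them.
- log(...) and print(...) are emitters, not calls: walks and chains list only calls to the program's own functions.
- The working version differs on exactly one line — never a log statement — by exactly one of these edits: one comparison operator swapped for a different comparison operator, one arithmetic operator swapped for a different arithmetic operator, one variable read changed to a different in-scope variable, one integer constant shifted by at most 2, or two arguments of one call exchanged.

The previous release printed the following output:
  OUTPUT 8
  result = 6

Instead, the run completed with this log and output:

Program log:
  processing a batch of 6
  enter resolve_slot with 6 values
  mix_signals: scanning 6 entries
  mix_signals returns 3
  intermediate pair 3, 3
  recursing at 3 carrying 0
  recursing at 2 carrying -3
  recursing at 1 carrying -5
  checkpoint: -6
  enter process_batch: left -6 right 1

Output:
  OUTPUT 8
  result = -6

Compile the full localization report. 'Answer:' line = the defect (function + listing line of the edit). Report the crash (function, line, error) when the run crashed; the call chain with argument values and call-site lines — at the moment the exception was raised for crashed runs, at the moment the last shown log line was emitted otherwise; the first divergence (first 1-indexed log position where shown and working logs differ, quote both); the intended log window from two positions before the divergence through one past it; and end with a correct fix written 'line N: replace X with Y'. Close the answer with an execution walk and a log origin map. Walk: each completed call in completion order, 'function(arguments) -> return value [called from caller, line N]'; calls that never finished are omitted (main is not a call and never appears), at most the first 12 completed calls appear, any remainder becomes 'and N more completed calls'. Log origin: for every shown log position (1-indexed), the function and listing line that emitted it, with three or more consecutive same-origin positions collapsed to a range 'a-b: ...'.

Answer: the defect is in derive_floor at line 5.
Core observation: The earliest visible damage is log position 7 — 'recursing at 2 carrying -3' rather than the intended 'recursing at 2 carrying 3'.
Call chain: main -> process_batch(-6, 1) (called at line 38).
First divergence: position 7; shown 'recursing at 2 carrying -3' vs intended 'recursing at 2 carrying 3'.
Intended log window:
  5: intermediate pair 3, 3
  6: recursing at 3 carrying 0
  7: recursing at 2 carrying 3
  8: recursing at 1 carrying 5
Execution walk:
  mix_signals([12, 8, 7, 10, 9, 1]) -> 3  [called from resolve_slot, line 18]
  derive_floor(0, -6) -> -6  [called from derive_floor, line 5]
  derive_floor(1, -5) -> -6  [called from derive_floor, line 5]
  derive_floor(2, -3) -> -6  [called from derive_floor, line 5]
  derive_floor(3, 0) -> -6  [called from resolve_slot, line 21]
  resolve_slot([12, 8, 7, 10, 9, 1]) -> -6  [called from main, line 36]
  process_batch(-6, 1) -> 8  [called from main, line 38]
Log origins:
  1: logged in main at line 35
  2: logged in resolve_slot at line 17
  3: logged in mix_signals at line 8
  4: logged in mix_signals at line 13
  5: logged in resolve_slot at line 20
  6-8: logged in derive_floor at line 4
  9: logged in main at line 37
  10: logged in process_batch at line 24
A correct fix: line 5: replace `base - width` with `base + width`.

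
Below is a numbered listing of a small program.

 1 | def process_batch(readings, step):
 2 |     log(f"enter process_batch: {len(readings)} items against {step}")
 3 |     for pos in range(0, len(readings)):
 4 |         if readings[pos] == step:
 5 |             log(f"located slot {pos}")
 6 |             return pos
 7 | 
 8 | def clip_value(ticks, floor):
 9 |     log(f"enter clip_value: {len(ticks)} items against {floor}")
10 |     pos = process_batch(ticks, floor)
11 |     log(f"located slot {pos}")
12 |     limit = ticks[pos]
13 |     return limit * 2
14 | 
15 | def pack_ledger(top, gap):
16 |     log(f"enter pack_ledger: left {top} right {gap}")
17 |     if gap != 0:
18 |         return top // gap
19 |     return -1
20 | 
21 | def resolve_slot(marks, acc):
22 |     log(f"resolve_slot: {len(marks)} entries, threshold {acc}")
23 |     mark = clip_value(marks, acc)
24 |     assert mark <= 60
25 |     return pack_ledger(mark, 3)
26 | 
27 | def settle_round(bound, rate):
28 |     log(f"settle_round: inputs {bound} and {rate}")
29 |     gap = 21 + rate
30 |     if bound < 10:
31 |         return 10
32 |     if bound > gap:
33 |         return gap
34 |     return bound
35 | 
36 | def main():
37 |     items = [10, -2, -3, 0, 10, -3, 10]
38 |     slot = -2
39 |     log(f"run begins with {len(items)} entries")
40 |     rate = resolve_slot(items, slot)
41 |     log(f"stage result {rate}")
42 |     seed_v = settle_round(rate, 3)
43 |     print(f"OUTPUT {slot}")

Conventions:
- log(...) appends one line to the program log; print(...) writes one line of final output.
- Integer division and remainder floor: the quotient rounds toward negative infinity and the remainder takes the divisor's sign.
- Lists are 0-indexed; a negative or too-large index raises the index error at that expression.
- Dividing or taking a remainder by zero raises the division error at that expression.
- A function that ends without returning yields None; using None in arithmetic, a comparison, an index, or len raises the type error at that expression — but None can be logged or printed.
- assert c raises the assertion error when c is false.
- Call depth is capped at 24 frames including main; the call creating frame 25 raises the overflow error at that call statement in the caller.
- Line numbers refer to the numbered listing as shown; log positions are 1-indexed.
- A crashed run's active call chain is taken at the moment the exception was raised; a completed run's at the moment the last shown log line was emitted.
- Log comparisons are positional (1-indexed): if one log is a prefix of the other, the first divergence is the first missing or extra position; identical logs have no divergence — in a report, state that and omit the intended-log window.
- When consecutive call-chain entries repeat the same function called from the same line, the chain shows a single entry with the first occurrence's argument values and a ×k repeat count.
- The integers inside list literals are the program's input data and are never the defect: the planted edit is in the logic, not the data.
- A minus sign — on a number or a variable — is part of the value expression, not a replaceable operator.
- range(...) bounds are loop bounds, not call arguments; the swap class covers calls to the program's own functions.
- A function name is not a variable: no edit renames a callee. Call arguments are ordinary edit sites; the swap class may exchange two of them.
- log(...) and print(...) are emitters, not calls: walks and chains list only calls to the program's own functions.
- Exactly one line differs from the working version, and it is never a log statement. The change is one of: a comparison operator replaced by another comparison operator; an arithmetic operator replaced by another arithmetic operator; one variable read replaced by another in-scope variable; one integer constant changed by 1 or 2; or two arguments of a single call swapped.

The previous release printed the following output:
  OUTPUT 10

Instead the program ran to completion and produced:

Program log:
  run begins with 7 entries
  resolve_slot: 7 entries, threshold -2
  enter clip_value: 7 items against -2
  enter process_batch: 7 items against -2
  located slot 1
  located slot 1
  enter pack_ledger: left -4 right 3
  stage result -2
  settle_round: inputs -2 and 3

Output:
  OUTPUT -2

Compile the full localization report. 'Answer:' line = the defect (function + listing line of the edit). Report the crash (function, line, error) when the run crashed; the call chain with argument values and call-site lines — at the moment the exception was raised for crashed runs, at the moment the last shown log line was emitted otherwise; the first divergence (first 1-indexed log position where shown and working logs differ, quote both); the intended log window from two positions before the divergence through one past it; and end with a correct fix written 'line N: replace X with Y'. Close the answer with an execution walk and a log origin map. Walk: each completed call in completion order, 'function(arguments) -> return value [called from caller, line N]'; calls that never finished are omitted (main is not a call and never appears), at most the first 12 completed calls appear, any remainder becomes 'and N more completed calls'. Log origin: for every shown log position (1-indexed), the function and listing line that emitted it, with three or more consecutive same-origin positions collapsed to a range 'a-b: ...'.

Answer: the defect is in main at line 43.
Key fact: The logs agree in full; only the final output differs.
Call chain: main -> settle_round(-2, 3) (called at line 42).
First divergence: none — the logs agree in full.
Execution walk:
  process_batch([10, -2, -3, 0, 10, -3, 10], -2) -> 1  [called from clip_value, line 10]
  clip_value([10, -2, -3, 0, 10, -3, 10], -2) -> -4  [called from resolve_slot, line 23]
  pack_ledger(-4, 3) -> -2  [called from resolve_slot, line 25]
  resolve_slot([10, -2, -3, 0, 10, -3, 10], -2) -> -2  [called from main, line 40]
  settle_round(-2, 3) -> 10  [called from main, line 42]
Log origins:
  1: from main, line 39
  2: from resolve_slot, line 22
  3: from clip_value, line 9
  4: from process_batch, line 2
  5: from process_batch, line 5
  6: from clip_value, line 11
  7: from pack_ledger, line 16
  8: from main, line 41
  9: from settle_round, line 28
A correct fix: line 43: replace `slot` with `seed_v`.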